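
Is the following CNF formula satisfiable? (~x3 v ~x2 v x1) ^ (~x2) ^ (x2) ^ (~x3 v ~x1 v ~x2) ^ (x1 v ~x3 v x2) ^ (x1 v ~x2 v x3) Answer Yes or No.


Check all 8 possible truth assignments.
Number of satisfying assignments found: 0.
The formula is unsatisfiable.

No


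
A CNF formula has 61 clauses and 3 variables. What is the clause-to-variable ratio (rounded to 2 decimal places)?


Clause-to-variable ratio = clauses / variables.
61 / 3 = 20.33.

20.33


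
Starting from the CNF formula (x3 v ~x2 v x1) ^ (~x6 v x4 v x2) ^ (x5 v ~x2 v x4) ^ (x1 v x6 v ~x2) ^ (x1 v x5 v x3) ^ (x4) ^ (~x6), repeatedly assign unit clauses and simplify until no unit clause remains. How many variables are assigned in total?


Unit propagation repeatedly assigns the literal in any unit clause, then simplifies.
Assignments in order: x4 = T, x6 = F.
No further unit clauses remain.
Total variables assigned = 2.

2


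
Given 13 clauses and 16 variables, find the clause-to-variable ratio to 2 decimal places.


Clause-to-variable ratio = clauses / variables.
13 / 16 = 0.81.

0.81


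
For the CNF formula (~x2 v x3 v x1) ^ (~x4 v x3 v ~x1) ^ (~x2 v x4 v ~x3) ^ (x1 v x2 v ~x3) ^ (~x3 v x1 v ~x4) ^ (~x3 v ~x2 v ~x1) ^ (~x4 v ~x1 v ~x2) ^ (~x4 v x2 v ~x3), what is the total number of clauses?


Each group enclosed in parentheses joined by ^ is one clause.
Counting the conjuncts: 8 clauses.

8


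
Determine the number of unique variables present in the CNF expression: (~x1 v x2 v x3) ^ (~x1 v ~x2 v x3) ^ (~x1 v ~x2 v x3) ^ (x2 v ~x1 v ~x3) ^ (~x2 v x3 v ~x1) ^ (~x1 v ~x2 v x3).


Identify each distinct variable in the formula.
Variables found: x1, x2, x3.
Total distinct variables = 3.

3


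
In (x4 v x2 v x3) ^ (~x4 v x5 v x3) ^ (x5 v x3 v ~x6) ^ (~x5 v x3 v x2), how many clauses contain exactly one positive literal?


A definite clause has exactly one positive literal.
Clause 1: 3 positive -> not definite
Clause 2: 2 positive -> not definite
Clause 3: 2 positive -> not definite
Clause 4: 2 positive -> not definite
Definite clause count = 0.

0


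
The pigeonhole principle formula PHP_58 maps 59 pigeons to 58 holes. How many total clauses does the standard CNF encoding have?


The PHP encoding has two parts:
1) At-least-one-hole clauses: 59 (one per pigeon, each with 58 literals).
2) At-most-one-pigeon-per-hole clauses: 58 holes * C(59,2) = 58 * 1711 = 99238.
Total clauses = 59 + 99238 = 99297.

99297


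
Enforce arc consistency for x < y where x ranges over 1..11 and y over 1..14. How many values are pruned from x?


For the constraint x < y, x needs a supporting value in y's domain.
x can be at most 13 (one less than y's maximum).
Valid x values from domain: 11 out of 11.
Pruned = 11 - 11 = 0.

0


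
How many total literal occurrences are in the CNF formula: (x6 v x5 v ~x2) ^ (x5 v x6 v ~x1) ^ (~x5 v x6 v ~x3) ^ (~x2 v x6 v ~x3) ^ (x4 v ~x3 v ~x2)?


Clause lengths: 3, 3, 3, 3, 3.
Sum = 3 + 3 + 3 + 3 + 3 = 15.

15


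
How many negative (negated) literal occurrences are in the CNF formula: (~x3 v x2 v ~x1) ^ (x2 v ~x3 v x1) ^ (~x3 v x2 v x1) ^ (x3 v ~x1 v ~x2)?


Scan each clause for negated literals.
Clause 1: 2 negative; Clause 2: 1 negative; Clause 3: 1 negative; Clause 4: 2 negative.
Total negative literal occurrences = 6.

6


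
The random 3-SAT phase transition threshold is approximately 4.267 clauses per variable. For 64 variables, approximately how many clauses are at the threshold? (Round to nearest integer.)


The 3-SAT phase transition occurs at approximately 4.267 clauses per variable.
m = 4.267 * 64 = 273.088.
Rounded to nearest integer: 273.

273


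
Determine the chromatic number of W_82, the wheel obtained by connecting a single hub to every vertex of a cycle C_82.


W_82 consists of the cycle C_82 together with a hub vertex adjacent to every cycle vertex.
The cycle C_82 needs 2 colors (even cycle -> 2).
The hub is adjacent to every cycle vertex, so it must receive a new color distinct from all of them.
Chromatic number = 2 + 1 = 3.

3


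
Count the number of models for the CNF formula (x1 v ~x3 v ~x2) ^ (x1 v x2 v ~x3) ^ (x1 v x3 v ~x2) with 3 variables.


Enumerate all 8 truth assignments over 3 variables.
Test each against every clause.
Satisfying assignments found: 5.

5


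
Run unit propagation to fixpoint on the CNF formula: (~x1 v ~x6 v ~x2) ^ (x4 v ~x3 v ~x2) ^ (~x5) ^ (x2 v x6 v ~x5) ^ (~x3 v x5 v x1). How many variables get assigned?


Unit propagation repeatedly assigns the literal in any unit clause, then simplifies.
Assignments in order: x5 = F.
No further unit clauses remain.
Total variables assigned = 1.

1


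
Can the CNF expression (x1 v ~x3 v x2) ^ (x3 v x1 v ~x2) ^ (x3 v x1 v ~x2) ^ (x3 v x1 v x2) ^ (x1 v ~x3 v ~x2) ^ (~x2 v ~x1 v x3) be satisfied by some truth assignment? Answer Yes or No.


Check all 8 possible truth assignments.
Number of satisfying assignments found: 3.
The formula is satisfiable.

Yes


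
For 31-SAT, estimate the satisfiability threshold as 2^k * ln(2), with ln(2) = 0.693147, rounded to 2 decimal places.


Using the asymptotic formula: threshold ~ 2^k * ln(2).
2^31 = 2147483648.
2147483648 * 0.693147 = 1488521848.16.

1488521848.16


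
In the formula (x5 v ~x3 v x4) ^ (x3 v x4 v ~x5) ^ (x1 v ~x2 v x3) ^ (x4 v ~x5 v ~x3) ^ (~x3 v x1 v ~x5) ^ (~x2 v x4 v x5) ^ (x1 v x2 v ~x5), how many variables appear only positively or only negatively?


A pure literal appears in only one polarity across all clauses.
Pure literals: x1 (positive only), x4 (positive only).
Count = 2.

2


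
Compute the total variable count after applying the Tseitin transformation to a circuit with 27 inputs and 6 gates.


The Tseitin transformation introduces one auxiliary variable per gate.
Total variables = inputs + gates = 27 + 6 = 33.

33


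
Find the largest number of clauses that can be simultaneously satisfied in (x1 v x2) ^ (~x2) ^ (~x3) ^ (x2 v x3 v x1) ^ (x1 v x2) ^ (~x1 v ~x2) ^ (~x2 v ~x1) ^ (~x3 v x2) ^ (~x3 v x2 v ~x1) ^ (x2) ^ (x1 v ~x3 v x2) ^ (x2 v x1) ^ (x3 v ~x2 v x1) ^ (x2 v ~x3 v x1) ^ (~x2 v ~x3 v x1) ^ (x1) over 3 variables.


Enumerate all 8 truth assignments.
For each, count how many of the 16 clauses are satisfied.
The formula is not fully satisfiable, so the maximum is below 16.
Maximum simultaneously satisfiable clauses = 15.

15


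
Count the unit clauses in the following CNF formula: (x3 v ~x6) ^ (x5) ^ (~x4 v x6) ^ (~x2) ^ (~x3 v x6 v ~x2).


A unit clause contains exactly one literal.
Unit clauses found: (x5), (~x2).
Count = 2.

2


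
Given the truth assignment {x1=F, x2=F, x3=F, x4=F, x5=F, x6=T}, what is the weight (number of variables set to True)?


The weight is the number of variables assigned True.
True variables: x6.
Weight = 1.

1


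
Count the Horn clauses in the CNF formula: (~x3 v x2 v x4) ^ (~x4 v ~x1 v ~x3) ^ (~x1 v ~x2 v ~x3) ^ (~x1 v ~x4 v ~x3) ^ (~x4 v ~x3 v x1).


A Horn clause has at most one positive literal.
Clause 1: 2 positive lit(s) -> not Horn
Clause 2: 0 positive lit(s) -> Horn
Clause 3: 0 positive lit(s) -> Horn
Clause 4: 0 positive lit(s) -> Horn
Clause 5: 1 positive lit(s) -> Horn
Total Horn clauses = 4.

4


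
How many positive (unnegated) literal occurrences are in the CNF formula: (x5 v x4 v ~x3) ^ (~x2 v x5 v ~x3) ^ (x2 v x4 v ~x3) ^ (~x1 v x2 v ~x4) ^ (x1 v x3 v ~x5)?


Scan each clause for unnegated literals.
Clause 1: 2 positive; Clause 2: 1 positive; Clause 3: 2 positive; Clause 4: 1 positive; Clause 5: 2 positive.
Total positive literal occurrences = 8.

8


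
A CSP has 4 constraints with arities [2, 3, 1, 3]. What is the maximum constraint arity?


The arities are: 2, 3, 1, 3.
Scan for the maximum value.
Maximum arity = 3.

3


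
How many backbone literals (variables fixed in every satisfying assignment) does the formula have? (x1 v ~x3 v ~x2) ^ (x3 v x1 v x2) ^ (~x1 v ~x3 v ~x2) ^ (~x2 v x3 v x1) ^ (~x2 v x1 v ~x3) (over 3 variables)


Find all satisfying assignments: 4 model(s).
Check which variables have the same value in every model.
No variable is fixed across all models.
Backbone size = 0.

0


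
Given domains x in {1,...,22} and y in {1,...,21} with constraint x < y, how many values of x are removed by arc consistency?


For the constraint x < y, x needs a supporting value in y's domain.
x can be at most 20 (one less than y's maximum).
Valid x values from domain: 20 out of 22.
Pruned = 22 - 20 = 2.

2


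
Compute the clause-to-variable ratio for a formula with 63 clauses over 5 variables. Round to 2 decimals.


Clause-to-variable ratio = clauses / variables.
63 / 5 = 12.6.

12.6


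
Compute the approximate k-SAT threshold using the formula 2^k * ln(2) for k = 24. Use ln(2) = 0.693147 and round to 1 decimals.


Using the asymptotic formula: threshold ~ 2^k * ln(2).
2^24 = 16777216.
16777216 * 0.693147 = 11629076.9.

11629076.9


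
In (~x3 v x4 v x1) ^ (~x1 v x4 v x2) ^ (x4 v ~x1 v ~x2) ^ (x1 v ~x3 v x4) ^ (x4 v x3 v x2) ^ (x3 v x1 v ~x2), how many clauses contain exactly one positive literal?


A definite clause has exactly one positive literal.
Clause 1: 2 positive -> not definite
Clause 2: 2 positive -> not definite
Clause 3: 1 positive -> definite
Clause 4: 2 positive -> not definite
Clause 5: 3 positive -> not definite
Clause 6: 2 positive -> not definite
Definite clause count = 1.

1


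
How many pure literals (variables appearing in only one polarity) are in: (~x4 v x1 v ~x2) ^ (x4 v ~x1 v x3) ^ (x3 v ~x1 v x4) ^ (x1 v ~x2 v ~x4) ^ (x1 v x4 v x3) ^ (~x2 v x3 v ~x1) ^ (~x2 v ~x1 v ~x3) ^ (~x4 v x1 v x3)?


A pure literal appears in only one polarity across all clauses.
Pure literals: x2 (negative only).
Count = 1.

1


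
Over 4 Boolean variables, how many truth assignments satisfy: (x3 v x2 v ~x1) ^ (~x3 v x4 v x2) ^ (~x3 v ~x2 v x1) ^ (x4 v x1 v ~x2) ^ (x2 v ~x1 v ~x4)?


Enumerate all 16 truth assignments over 4 variables.
Test each against every clause.
Satisfying assignments found: 8.

8


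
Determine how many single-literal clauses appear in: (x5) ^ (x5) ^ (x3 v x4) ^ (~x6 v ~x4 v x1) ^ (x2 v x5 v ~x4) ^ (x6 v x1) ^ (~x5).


A unit clause contains exactly one literal.
Unit clauses found: (x5), (x5), (~x5).
Count = 3.

3


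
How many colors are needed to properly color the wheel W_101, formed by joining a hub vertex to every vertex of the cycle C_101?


W_101 consists of the cycle C_101 together with a hub vertex adjacent to every cycle vertex.
The cycle C_101 needs 3 colors (odd cycle -> 3).
The hub is adjacent to every cycle vertex, so it must receive a new color distinct from all of them.
Chromatic number = 3 + 1 = 4.

4


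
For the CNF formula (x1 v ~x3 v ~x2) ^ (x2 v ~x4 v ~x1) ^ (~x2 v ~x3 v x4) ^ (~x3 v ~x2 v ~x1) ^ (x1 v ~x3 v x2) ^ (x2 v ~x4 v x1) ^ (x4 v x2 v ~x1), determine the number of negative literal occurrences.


Scan each clause for negated literals.
Clause 1: 2 negative; Clause 2: 2 negative; Clause 3: 2 negative; Clause 4: 3 negative; Clause 5: 1 negative; Clause 6: 1 negative; Clause 7: 1 negative.
Total negative literal occurrences = 12.

12


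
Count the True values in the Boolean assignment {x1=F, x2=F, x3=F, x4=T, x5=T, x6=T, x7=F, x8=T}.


The weight is the number of variables assigned True.
True variables: x4, x5, x6, x8.
Weight = 4.

4


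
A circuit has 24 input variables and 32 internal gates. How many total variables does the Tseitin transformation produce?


The Tseitin transformation introduces one auxiliary variable per gate.
Total variables = inputs + gates = 24 + 32 = 56.

56


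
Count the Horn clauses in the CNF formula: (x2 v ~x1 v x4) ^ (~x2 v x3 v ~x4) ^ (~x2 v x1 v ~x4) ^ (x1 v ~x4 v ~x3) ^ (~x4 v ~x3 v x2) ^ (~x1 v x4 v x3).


A Horn clause has at most one positive literal.
Clause 1: 2 positive lit(s) -> not Horn
Clause 2: 1 positive lit(s) -> Horn
Clause 3: 1 positive lit(s) -> Horn
Clause 4: 1 positive lit(s) -> Horn
Clause 5: 1 positive lit(s) -> Horn
Clause 6: 2 positive lit(s) -> not Horn
Total Horn clauses = 4.

4


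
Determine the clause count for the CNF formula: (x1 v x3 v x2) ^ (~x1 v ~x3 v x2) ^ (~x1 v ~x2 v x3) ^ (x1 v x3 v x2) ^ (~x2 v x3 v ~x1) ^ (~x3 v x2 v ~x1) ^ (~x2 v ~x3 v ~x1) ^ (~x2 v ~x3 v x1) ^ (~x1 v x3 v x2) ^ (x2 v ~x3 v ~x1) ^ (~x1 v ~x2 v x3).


Each group enclosed in parentheses joined by ^ is one clause.
Counting the conjuncts: 11 clauses.

11


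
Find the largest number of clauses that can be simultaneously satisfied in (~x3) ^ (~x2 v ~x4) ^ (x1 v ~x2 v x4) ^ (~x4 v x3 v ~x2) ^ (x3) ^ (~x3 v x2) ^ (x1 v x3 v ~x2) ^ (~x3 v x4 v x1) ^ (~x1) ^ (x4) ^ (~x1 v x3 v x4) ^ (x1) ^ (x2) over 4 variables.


Enumerate all 16 truth assignments.
For each, count how many of the 13 clauses are satisfied.
The formula is not fully satisfiable, so the maximum is below 13.
Maximum simultaneously satisfiable clauses = 10.

10


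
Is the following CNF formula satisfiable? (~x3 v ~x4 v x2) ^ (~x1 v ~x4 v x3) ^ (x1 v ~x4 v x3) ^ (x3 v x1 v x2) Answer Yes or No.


Check all 16 possible truth assignments.
Number of satisfying assignments found: 9.
The formula is satisfiable.

Yes


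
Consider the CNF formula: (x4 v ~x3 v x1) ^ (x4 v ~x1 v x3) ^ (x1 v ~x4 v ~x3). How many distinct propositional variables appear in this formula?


Identify each distinct variable in the formula.
Variables found: x1, x3, x4.
Total distinct variables = 3.

3


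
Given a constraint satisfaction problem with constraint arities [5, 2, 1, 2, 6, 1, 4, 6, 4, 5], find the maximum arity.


The arities are: 5, 2, 1, 2, 6, 1, 4, 6, 4, 5.
Scan for the maximum value.
Maximum arity = 6.

6


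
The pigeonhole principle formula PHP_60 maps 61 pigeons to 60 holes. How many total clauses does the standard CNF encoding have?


The PHP encoding has two parts:
1) At-least-one-hole clauses: 61 (one per pigeon, each with 60 literals).
2) At-most-one-pigeon-per-hole clauses: 60 holes * C(61,2) = 60 * 1830 = 109800.
Total clauses = 61 + 109800 = 109861.

109861


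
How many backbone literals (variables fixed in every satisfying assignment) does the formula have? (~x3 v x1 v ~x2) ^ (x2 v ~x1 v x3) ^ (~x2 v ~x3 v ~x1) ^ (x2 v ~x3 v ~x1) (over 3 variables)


Find all satisfying assignments: 4 model(s).
Check which variables have the same value in every model.
No variable is fixed across all models.
Backbone size = 0.

0


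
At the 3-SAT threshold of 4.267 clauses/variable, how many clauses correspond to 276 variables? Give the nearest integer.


The 3-SAT phase transition occurs at approximately 4.267 clauses per variable.
m = 4.267 * 276 = 1177.692.
Rounded to nearest integer: 1178.

1178


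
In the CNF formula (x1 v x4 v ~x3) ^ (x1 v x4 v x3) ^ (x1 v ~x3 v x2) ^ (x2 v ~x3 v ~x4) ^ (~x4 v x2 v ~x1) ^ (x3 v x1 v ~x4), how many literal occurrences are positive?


Scan each clause for unnegated literals.
Clause 1: 2 positive; Clause 2: 3 positive; Clause 3: 2 positive; Clause 4: 1 positive; Clause 5: 1 positive; Clause 6: 2 positive.
Total positive literal occurrences = 11.

11


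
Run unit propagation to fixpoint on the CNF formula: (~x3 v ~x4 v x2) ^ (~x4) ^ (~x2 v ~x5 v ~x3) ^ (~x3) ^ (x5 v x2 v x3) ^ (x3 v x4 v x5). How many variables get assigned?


Unit propagation repeatedly assigns the literal in any unit clause, then simplifies.
Assignments in order: x4 = F, x3 = F, x5 = T.
No further unit clauses remain.
Total variables assigned = 3.

3


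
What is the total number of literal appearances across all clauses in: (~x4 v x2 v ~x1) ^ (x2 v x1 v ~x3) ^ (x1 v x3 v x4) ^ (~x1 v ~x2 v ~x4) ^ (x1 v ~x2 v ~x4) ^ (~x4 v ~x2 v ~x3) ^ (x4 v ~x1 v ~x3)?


Clause lengths: 3, 3, 3, 3, 3, 3, 3.
Sum = 3 + 3 + 3 + 3 + 3 + 3 + 3 = 21.

21


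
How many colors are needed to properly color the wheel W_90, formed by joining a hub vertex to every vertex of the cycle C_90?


W_90 consists of the cycle C_90 together with a hub vertex adjacent to every cycle vertex.
The cycle C_90 needs 2 colors (even cycle -> 2).
The hub is adjacent to every cycle vertex, so it must receive a new color distinct from all of them.
Chromatic number = 2 + 1 = 3.

3


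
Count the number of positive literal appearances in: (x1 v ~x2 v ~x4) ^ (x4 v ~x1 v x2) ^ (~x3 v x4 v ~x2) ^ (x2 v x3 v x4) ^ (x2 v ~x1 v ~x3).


Scan each clause for unnegated literals.
Clause 1: 1 positive; Clause 2: 2 positive; Clause 3: 1 positive; Clause 4: 3 positive; Clause 5: 1 positive.
Total positive literal occurrences = 8.

8


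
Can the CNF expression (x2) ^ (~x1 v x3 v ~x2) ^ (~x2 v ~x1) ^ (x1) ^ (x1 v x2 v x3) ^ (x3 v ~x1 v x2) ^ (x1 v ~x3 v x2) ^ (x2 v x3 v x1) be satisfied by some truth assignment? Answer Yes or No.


Check all 8 possible truth assignments.
Number of satisfying assignments found: 0.
The formula is unsatisfiable.

No


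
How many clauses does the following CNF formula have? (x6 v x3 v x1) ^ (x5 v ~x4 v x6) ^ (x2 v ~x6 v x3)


Each group enclosed in parentheses joined by ^ is one clause.
Counting the conjuncts: 3 clauses.

3


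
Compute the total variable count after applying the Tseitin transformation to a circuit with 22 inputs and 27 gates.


The Tseitin transformation introduces one auxiliary variable per gate.
Total variables = inputs + gates = 22 + 27 = 49.

49


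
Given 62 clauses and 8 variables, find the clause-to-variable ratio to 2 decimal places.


Clause-to-variable ratio = clauses / variables.
62 / 8 = 7.75.

7.75


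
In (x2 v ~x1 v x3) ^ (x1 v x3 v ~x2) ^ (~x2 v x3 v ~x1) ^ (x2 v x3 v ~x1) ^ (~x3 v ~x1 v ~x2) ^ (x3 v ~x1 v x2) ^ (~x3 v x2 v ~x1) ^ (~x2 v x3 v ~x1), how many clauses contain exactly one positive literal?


A definite clause has exactly one positive literal.
Clause 1: 2 positive -> not definite
Clause 2: 2 positive -> not definite
Clause 3: 1 positive -> definite
Clause 4: 2 positive -> not definite
Clause 5: 0 positive -> not definite
Clause 6: 2 positive -> not definite
Clause 7: 1 positive -> definite
Clause 8: 1 positive -> definite
Definite clause count = 3.

3


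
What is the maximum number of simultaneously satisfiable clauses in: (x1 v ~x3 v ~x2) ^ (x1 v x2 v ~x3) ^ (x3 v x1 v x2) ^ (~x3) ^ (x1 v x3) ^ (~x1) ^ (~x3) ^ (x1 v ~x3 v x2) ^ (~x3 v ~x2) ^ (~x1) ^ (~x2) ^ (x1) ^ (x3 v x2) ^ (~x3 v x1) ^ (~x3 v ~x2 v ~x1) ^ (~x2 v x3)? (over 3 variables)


Enumerate all 8 truth assignments.
For each, count how many of the 16 clauses are satisfied.
The formula is not fully satisfiable, so the maximum is below 16.
Maximum simultaneously satisfiable clauses = 13.

13


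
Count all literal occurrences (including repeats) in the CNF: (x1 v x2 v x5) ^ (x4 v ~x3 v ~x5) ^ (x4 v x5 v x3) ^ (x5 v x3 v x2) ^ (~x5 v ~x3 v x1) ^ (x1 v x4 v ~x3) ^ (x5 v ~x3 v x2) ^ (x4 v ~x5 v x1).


Clause lengths: 3, 3, 3, 3, 3, 3, 3, 3.
Sum = 3 + 3 + 3 + 3 + 3 + 3 + 3 + 3 = 24.

24


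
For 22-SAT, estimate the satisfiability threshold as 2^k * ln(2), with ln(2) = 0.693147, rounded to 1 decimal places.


Using the asymptotic formula: threshold ~ 2^k * ln(2).
2^22 = 4194304.
4194304 * 0.693147 = 2907269.2.

2907269.2


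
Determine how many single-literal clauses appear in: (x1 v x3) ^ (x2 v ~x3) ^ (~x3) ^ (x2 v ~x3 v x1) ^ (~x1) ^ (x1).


A unit clause contains exactly one literal.
Unit clauses found: (~x3), (~x1), (x1).
Count = 3.

3


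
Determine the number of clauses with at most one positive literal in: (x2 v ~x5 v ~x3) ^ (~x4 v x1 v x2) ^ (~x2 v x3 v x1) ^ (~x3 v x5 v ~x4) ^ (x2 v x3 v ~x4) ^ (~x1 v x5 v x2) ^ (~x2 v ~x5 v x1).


A Horn clause has at most one positive literal.
Clause 1: 1 positive lit(s) -> Horn
Clause 2: 2 positive lit(s) -> not Horn
Clause 3: 2 positive lit(s) -> not Horn
Clause 4: 1 positive lit(s) -> Horn
Clause 5: 2 positive lit(s) -> not Horn
Clause 6: 2 positive lit(s) -> not Horn
Clause 7: 1 positive lit(s) -> Horn
Total Horn clauses = 3.

3


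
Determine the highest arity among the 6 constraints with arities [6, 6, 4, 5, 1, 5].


The arities are: 6, 6, 4, 5, 1, 5.
Scan for the maximum value.
Maximum arity = 6.

6


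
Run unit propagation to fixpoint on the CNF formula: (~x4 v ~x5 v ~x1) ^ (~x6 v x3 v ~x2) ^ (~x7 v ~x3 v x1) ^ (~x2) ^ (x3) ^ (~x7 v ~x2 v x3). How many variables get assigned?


Unit propagation repeatedly assigns the literal in any unit clause, then simplifies.
Assignments in order: x2 = F, x3 = T.
No further unit clauses remain.
Total variables assigned = 2.

2


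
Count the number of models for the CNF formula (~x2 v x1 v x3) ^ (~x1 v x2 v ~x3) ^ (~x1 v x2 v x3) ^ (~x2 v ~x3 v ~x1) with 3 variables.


Enumerate all 8 truth assignments over 3 variables.
Test each against every clause.
Satisfying assignments found: 4.

4


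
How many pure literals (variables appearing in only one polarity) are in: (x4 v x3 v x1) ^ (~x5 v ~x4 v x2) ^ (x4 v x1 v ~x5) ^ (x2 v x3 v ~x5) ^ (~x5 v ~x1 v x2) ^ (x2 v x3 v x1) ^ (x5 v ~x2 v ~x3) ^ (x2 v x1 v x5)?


A pure literal appears in only one polarity across all clauses.
No pure literals found.
Count = 0.

0


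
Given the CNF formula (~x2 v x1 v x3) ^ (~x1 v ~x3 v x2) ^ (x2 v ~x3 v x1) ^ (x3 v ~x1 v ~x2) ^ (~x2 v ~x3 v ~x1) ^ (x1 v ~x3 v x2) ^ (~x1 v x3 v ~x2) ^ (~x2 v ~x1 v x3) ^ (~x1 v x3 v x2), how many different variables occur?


Identify each distinct variable in the formula.
Variables found: x1, x2, x3.
Total distinct variables = 3.

3


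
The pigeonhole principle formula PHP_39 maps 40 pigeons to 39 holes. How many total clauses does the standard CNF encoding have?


The PHP encoding has two parts:
1) At-least-one-hole clauses: 40 (one per pigeon, each with 39 literals).
2) At-most-one-pigeon-per-hole clauses: 39 holes * C(40,2) = 39 * 780 = 30420.
Total clauses = 40 + 30420 = 30460.

30460


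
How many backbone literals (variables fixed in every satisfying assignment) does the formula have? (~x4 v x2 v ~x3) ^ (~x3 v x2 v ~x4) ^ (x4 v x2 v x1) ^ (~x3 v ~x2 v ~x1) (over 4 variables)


Find all satisfying assignments: 10 model(s).
Check which variables have the same value in every model.
No variable is fixed across all models.
Backbone size = 0.

0


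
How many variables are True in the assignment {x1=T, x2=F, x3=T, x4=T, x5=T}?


The weight is the number of variables assigned True.
True variables: x1, x3, x4, x5.
Weight = 4.

4


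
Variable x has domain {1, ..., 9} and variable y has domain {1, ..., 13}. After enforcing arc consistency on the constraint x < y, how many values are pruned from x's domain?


For the constraint x < y, x needs a supporting value in y's domain.
x can be at most 12 (one less than y's maximum).
Valid x values from domain: 9 out of 9.
Pruned = 9 - 9 = 0.

0


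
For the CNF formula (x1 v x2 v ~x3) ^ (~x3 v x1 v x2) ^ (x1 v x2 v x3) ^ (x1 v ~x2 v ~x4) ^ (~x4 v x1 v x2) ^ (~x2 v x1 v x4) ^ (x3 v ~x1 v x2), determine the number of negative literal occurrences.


Scan each clause for negated literals.
Clause 1: 1 negative; Clause 2: 1 negative; Clause 3: 0 negative; Clause 4: 2 negative; Clause 5: 1 negative; Clause 6: 1 negative; Clause 7: 1 negative.
Total negative literal occurrences = 7.

7


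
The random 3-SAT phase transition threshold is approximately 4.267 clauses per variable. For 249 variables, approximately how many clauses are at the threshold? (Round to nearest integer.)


The 3-SAT phase transition occurs at approximately 4.267 clauses per variable.
m = 4.267 * 249 = 1062.483.
Rounded to nearest integer: 1062.

1062


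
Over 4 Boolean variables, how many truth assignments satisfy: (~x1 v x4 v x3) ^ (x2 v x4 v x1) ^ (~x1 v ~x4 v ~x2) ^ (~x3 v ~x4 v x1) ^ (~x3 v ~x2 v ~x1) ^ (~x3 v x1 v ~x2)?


Enumerate all 16 truth assignments over 4 variables.
Test each against every clause.
Satisfying assignments found: 6.

6


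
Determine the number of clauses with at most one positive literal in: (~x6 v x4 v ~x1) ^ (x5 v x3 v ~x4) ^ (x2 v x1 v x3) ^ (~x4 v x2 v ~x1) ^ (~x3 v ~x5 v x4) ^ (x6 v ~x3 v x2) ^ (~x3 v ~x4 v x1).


A Horn clause has at most one positive literal.
Clause 1: 1 positive lit(s) -> Horn
Clause 2: 2 positive lit(s) -> not Horn
Clause 3: 3 positive lit(s) -> not Horn
Clause 4: 1 positive lit(s) -> Horn
Clause 5: 1 positive lit(s) -> Horn
Clause 6: 2 positive lit(s) -> not Horn
Clause 7: 1 positive lit(s) -> Horn
Total Horn clauses = 4.

4


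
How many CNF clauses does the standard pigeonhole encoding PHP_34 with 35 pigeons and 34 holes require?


The PHP encoding has two parts:
1) At-least-one-hole clauses: 35 (one per pigeon, each with 34 literals).
2) At-most-one-pigeon-per-hole clauses: 34 holes * C(35,2) = 34 * 595 = 20230.
Total clauses = 35 + 20230 = 20265.

20265


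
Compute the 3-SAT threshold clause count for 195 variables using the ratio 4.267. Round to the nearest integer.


The 3-SAT phase transition occurs at approximately 4.267 clauses per variable.
m = 4.267 * 195 = 832.065.
Rounded to nearest integer: 832.

832


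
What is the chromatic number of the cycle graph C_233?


An odd cycle cannot be 2-colored: alternating two colors around the cycle returns to the start with a conflict.
Since 233 is odd, three colors are required (and three suffice).
Chromatic number = 3.

3


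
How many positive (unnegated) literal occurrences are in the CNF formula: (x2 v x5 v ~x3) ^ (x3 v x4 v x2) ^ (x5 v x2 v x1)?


Scan each clause for unnegated literals.
Clause 1: 2 positive; Clause 2: 3 positive; Clause 3: 3 positive.
Total positive literal occurrences = 8.

8


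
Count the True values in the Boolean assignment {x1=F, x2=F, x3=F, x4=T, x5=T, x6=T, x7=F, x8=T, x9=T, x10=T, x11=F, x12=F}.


The weight is the number of variables assigned True.
True variables: x4, x5, x6, x8, x9, x10.
Weight = 6.

6


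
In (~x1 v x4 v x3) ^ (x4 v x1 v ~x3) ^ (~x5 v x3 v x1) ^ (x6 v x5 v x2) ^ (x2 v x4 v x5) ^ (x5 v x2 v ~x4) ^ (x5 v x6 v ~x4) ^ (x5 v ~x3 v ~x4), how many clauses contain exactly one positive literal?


A definite clause has exactly one positive literal.
Clause 1: 2 positive -> not definite
Clause 2: 2 positive -> not definite
Clause 3: 2 positive -> not definite
Clause 4: 3 positive -> not definite
Clause 5: 3 positive -> not definite
Clause 6: 2 positive -> not definite
Clause 7: 2 positive -> not definite
Clause 8: 1 positive -> definite
Definite clause count = 1.

1


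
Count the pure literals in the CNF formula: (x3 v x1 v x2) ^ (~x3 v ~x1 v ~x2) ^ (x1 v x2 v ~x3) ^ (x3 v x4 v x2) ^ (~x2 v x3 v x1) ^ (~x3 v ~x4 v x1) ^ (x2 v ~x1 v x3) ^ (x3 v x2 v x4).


A pure literal appears in only one polarity across all clauses.
No pure literals found.
Count = 0.

0


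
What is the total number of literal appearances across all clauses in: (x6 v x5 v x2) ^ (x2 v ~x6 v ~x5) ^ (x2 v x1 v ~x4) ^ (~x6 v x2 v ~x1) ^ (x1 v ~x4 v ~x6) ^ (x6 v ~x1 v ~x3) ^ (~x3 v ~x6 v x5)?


Clause lengths: 3, 3, 3, 3, 3, 3, 3.
Sum = 3 + 3 + 3 + 3 + 3 + 3 + 3 = 21.

21


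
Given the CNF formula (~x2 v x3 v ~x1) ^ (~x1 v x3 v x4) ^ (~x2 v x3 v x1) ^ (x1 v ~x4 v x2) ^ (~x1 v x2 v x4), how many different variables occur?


Identify each distinct variable in the formula.
Variables found: x1, x2, x3, x4.
Total distinct variables = 4.

4


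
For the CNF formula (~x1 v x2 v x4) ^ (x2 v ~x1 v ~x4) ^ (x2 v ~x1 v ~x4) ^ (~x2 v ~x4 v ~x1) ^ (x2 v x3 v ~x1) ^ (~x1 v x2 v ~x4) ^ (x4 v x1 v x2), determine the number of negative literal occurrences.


Scan each clause for negated literals.
Clause 1: 1 negative; Clause 2: 2 negative; Clause 3: 2 negative; Clause 4: 3 negative; Clause 5: 1 negative; Clause 6: 2 negative; Clause 7: 0 negative.
Total negative literal occurrences = 11.

11


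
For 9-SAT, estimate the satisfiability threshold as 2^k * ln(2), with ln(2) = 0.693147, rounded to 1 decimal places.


Using the asymptotic formula: threshold ~ 2^k * ln(2).
2^9 = 512.
512 * 0.693147 = 354.9.

354.9


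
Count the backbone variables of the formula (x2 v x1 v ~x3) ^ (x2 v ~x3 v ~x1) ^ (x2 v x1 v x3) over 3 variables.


Find all satisfying assignments: 5 model(s).
Check which variables have the same value in every model.
No variable is fixed across all models.
Backbone size = 0.

0


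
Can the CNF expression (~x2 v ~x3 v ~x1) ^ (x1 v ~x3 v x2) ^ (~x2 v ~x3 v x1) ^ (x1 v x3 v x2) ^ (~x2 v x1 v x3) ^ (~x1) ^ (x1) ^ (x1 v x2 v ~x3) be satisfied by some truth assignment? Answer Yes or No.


Check all 8 possible truth assignments.
Number of satisfying assignments found: 0.
The formula is unsatisfiable.

No


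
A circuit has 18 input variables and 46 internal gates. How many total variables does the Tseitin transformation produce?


The Tseitin transformation introduces one auxiliary variable per gate.
Total variables = inputs + gates = 18 + 46 = 64.

64


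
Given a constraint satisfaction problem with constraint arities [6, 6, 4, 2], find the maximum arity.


The arities are: 6, 6, 4, 2.
Scan for the maximum value.
Maximum arity = 6.

6


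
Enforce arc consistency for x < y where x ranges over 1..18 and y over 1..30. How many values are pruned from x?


For the constraint x < y, x needs a supporting value in y's domain.
x can be at most 29 (one less than y's maximum).
Valid x values from domain: 18 out of 18.
Pruned = 18 - 18 = 0.

0


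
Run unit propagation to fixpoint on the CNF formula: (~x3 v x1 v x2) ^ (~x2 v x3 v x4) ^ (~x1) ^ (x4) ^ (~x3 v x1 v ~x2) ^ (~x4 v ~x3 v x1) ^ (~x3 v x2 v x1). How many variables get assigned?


Unit propagation repeatedly assigns the literal in any unit clause, then simplifies.
Assignments in order: x1 = F, x4 = T, x3 = F.
No further unit clauses remain.
Total variables assigned = 3.

3


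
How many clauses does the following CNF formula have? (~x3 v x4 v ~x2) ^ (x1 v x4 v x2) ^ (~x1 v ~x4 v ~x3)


Each group enclosed in parentheses joined by ^ is one clause.
Counting the conjuncts: 3 clauses.

3


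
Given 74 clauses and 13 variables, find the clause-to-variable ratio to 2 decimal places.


Clause-to-variable ratio = clauses / variables.
74 / 13 = 5.69.

5.69


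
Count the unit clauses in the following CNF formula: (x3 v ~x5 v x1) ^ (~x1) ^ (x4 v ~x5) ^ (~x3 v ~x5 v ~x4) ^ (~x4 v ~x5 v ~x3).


A unit clause contains exactly one literal.
Unit clauses found: (~x1).
Count = 1.

1


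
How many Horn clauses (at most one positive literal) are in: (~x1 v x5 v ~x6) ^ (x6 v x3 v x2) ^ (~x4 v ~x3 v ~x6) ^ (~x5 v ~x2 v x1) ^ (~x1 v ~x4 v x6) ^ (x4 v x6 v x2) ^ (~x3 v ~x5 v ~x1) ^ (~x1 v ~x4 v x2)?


A Horn clause has at most one positive literal.
Clause 1: 1 positive lit(s) -> Horn
Clause 2: 3 positive lit(s) -> not Horn
Clause 3: 0 positive lit(s) -> Horn
Clause 4: 1 positive lit(s) -> Horn
Clause 5: 1 positive lit(s) -> Horn
Clause 6: 3 positive lit(s) -> not Horn
Clause 7: 0 positive lit(s) -> Horn
Clause 8: 1 positive lit(s) -> Horn
Total Horn clauses = 6.

6


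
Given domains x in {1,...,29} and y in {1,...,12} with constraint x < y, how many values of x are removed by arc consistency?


For the constraint x < y, x needs a supporting value in y's domain.
x can be at most 11 (one less than y's maximum).
Valid x values from domain: 11 out of 29.
Pruned = 29 - 11 = 18.

18


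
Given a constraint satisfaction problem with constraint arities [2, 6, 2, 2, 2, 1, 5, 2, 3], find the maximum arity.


The arities are: 2, 6, 2, 2, 2, 1, 5, 2, 3.
Scan for the maximum value.
Maximum arity = 6.

6


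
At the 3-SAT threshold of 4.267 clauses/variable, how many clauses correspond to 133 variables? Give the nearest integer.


The 3-SAT phase transition occurs at approximately 4.267 clauses per variable.
m = 4.267 * 133 = 567.511.
Rounded to nearest integer: 568.

568


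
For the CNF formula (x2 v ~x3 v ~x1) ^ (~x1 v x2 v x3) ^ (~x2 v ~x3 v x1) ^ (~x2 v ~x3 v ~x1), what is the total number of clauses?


Each group enclosed in parentheses joined by ^ is one clause.
Counting the conjuncts: 4 clauses.

4


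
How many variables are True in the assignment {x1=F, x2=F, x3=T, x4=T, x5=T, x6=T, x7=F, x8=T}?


The weight is the number of variables assigned True.
True variables: x3, x4, x5, x6, x8.
Weight = 5.

5


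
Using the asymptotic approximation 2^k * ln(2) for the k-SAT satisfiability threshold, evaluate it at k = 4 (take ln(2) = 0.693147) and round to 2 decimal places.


Using the asymptotic formula: threshold ~ 2^k * ln(2).
2^4 = 16.
16 * 0.693147 = 11.09.

11.09


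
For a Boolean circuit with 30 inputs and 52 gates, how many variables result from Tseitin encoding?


The Tseitin transformation introduces one auxiliary variable per gate.
Total variables = inputs + gates = 30 + 52 = 82.

82


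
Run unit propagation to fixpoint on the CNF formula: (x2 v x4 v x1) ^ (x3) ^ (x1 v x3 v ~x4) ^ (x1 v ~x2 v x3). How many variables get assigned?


Unit propagation repeatedly assigns the literal in any unit clause, then simplifies.
Assignments in order: x3 = T.
No further unit clauses remain.
Total variables assigned = 1.

1


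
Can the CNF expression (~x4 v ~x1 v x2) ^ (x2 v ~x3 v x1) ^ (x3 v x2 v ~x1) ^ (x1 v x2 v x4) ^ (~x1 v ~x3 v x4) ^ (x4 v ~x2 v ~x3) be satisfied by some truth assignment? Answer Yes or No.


Check all 16 possible truth assignments.
Number of satisfying assignments found: 7.
The formula is satisfiable.

Yes


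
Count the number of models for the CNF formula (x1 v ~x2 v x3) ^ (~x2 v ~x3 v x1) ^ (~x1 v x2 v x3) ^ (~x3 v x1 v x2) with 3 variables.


Enumerate all 8 truth assignments over 3 variables.
Test each against every clause.
Satisfying assignments found: 4.

4


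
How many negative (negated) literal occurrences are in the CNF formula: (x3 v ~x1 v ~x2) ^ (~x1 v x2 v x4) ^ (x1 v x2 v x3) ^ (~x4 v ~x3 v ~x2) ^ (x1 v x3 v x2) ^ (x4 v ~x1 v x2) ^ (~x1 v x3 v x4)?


Scan each clause for negated literals.
Clause 1: 2 negative; Clause 2: 1 negative; Clause 3: 0 negative; Clause 4: 3 negative; Clause 5: 0 negative; Clause 6: 1 negative; Clause 7: 1 negative.
Total negative literal occurrences = 8.

8


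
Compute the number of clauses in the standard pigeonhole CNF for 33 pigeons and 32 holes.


The PHP encoding has two parts:
1) At-least-one-hole clauses: 33 (one per pigeon, each with 32 literals).
2) At-most-one-pigeon-per-hole clauses: 32 holes * C(33,2) = 32 * 528 = 16896.
Total clauses = 33 + 16896 = 16929.

16929


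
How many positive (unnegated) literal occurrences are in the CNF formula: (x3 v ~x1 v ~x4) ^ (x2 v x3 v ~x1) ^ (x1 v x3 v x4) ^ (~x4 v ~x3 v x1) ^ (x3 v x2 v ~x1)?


Scan each clause for unnegated literals.
Clause 1: 1 positive; Clause 2: 2 positive; Clause 3: 3 positive; Clause 4: 1 positive; Clause 5: 2 positive.
Total positive literal occurrences = 9.

9


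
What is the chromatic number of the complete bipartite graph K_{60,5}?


K_{60,5} is bipartite by definition: the two parts are independent sets, with every edge crossing between them.
Color all vertices in one part with color 1 and all vertices in the other part with color 2.
Since the graph has at least one edge, one color does not suffice.
Chromatic number = 2.

2


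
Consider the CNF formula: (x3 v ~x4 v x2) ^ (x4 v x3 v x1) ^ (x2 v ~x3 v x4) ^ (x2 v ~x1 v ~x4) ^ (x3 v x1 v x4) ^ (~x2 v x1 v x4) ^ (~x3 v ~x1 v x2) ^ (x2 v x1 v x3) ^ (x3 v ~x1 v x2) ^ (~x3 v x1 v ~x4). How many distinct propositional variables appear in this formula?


Identify each distinct variable in the formula.
Variables found: x1, x2, x3, x4.
Total distinct variables = 4.

4


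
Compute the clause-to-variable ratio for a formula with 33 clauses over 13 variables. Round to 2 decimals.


Clause-to-variable ratio = clauses / variables.
33 / 13 = 2.54.

2.54


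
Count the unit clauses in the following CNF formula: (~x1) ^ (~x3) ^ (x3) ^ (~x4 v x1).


A unit clause contains exactly one literal.
Unit clauses found: (~x1), (~x3), (x3).
Count = 3.

3


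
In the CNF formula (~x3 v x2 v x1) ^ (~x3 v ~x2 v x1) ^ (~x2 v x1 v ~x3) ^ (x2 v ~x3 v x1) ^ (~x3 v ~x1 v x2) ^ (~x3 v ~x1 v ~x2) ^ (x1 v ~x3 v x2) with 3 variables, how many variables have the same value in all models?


Find all satisfying assignments: 4 model(s).
Check which variables have the same value in every model.
Fixed variables: x3=F.
Backbone size = 1.

1


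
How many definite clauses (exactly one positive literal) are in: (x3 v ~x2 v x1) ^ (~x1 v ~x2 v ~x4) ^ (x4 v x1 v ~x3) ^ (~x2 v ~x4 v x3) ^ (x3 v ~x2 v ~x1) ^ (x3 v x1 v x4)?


A definite clause has exactly one positive literal.
Clause 1: 2 positive -> not definite
Clause 2: 0 positive -> not definite
Clause 3: 2 positive -> not definite
Clause 4: 1 positive -> definite
Clause 5: 1 positive -> definite
Clause 6: 3 positive -> not definite
Definite clause count = 2.

2


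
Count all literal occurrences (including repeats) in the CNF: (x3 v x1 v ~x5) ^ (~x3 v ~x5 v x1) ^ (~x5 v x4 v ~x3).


Clause lengths: 3, 3, 3.
Sum = 3 + 3 + 3 = 9.

9


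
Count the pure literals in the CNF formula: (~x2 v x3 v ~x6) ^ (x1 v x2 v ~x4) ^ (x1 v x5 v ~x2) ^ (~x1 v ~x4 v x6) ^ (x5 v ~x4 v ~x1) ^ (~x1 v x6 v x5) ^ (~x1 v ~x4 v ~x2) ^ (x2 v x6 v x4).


A pure literal appears in only one polarity across all clauses.
Pure literals: x3 (positive only), x5 (positive only).
Count = 2.

2


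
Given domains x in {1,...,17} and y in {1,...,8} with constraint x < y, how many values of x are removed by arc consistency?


For the constraint x < y, x needs a supporting value in y's domain.
x can be at most 7 (one less than y's maximum).
Valid x values from domain: 7 out of 17.
Pruned = 17 - 7 = 10.

10


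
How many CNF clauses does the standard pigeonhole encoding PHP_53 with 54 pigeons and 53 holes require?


The PHP encoding has two parts:
1) At-least-one-hole clauses: 54 (one per pigeon, each with 53 literals).
2) At-most-one-pigeon-per-hole clauses: 53 holes * C(54,2) = 53 * 1431 = 75843.
Total clauses = 54 + 75843 = 75897.

75897


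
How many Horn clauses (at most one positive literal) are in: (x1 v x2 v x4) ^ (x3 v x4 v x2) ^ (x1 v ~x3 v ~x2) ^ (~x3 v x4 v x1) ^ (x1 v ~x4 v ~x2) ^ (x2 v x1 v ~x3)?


A Horn clause has at most one positive literal.
Clause 1: 3 positive lit(s) -> not Horn
Clause 2: 3 positive lit(s) -> not Horn
Clause 3: 1 positive lit(s) -> Horn
Clause 4: 2 positive lit(s) -> not Horn
Clause 5: 1 positive lit(s) -> Horn
Clause 6: 2 positive lit(s) -> not Horn
Total Horn clauses = 2.

2


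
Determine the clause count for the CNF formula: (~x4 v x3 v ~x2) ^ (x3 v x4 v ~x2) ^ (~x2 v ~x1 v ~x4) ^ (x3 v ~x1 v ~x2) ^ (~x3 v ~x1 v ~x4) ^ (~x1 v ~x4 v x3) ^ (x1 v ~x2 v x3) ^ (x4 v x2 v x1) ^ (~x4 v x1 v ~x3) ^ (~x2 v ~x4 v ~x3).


Each group enclosed in parentheses joined by ^ is one clause.
Counting the conjuncts: 10 clauses.

10


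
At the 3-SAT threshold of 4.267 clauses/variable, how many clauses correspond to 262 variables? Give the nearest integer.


The 3-SAT phase transition occurs at approximately 4.267 clauses per variable.
m = 4.267 * 262 = 1117.954.
Rounded to nearest integer: 1118.

1118


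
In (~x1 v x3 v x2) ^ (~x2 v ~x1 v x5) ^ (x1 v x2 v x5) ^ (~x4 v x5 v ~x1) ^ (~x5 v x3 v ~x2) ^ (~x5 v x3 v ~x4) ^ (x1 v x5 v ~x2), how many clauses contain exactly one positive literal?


A definite clause has exactly one positive literal.
Clause 1: 2 positive -> not definite
Clause 2: 1 positive -> definite
Clause 3: 3 positive -> not definite
Clause 4: 1 positive -> definite
Clause 5: 1 positive -> definite
Clause 6: 1 positive -> definite
Clause 7: 2 positive -> not definite
Definite clause count = 4.

4


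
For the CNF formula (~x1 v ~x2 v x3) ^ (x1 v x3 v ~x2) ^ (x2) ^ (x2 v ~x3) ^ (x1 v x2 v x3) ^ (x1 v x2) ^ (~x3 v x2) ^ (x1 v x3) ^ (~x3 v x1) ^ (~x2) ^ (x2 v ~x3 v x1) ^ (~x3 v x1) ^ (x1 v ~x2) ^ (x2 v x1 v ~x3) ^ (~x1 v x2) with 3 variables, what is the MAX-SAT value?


Enumerate all 8 truth assignments.
For each, count how many of the 15 clauses are satisfied.
The formula is not fully satisfiable, so the maximum is below 15.
Maximum simultaneously satisfiable clauses = 14.

14
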